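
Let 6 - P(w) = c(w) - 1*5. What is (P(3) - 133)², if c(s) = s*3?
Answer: 17161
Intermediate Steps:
c(s) = 3*s
P(w) = 11 - 3*w (P(w) = 6 - (3*w - 1*5) = 6 - (3*w - 5) = 6 - (-5 + 3*w) = 6 + (5 - 3*w) = 11 - 3*w)
(P(3) - 133)² = ((11 - 3*3) - 133)² = ((11 - 9) - 133)² = (2 - 133)² = (-131)² = 17161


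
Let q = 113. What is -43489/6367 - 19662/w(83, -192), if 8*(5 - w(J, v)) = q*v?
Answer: -243347567/17299139 ≈ -14.067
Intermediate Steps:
w(J, v) = 5 - 113*v/8
-43489/6367 - 19662/w(83, -192) = -43489/6367 - 19662/(5 - 113/8*(-192)) = -43489*1/6367 - 19662/(5 + 2712) = -43489/6367 - 19662/2717 = -243347567/17299139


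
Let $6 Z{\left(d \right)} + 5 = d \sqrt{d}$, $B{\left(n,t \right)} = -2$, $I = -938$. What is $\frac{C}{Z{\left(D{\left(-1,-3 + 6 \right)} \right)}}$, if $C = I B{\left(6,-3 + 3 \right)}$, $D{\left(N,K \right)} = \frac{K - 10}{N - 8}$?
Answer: $- \frac{20514060}{8941} - \frac{1063692 \sqrt{7}}{8941} \approx -2609.1$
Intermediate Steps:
$D{\left(N,K \right)} = \frac{-10 + K}{-8 + N}$
$Z{\left(d \right)} = - \frac{5}{6} + \frac{d^{\frac{3}{2}}}{6}$ ($Z{\left(d \right)} = - \frac{5}{6} + \frac{d \sqrt{d}}{6} = - \frac{5}{6} + \frac{d^{\frac{3}{2}}}{6}$)
$C = 1876$ ($C = \left(-938\right) \left(-2\right) = 1876$)
$\frac{C}{Z{\left(D{\left(-1,-3 + 6 \right)} \right)}} = \frac{1876}{- \frac{5}{6} + \frac{\left(\frac{-10 + \left(-3 + 6\right)}{-8 - 1}\right)^{\frac{3}{2}}}{6}} = \frac{1876}{- \frac{5}{6} + \frac{\left(\frac{-10 + 3}{-9}\right)^{\frac{3}{2}}}{6}} = \frac{1876}{- \frac{5}{6} + \frac{\left(\left(- \frac{1}{9}\right) \left(-7\right)\right)^{\frac{3}{2}}}{6}} = \frac{1876}{- \frac{5}{6} + \frac{\left(\frac{7}{9}\right)^{\frac{3}{2}}}{6}} = \frac{1876}{- \frac{5}{6} + \frac{\frac{7}{27} \sqrt{7}}{6}} = \frac{1876}{- \frac{5}{6} + \frac{7 \sqrt{7}}{162}}$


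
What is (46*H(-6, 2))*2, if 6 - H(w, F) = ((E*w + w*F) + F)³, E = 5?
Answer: 5888552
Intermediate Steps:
H(w, F) = 6 - (F + 5*w + F*w)³ (H(w, F) = 6 - ((5*w + w*F) + F)³ = 6 - ((5*w + F*w) + F)³ = 6 - (F + 5*w + F*w)³)
(46*H(-6, 2))*2 = (46*(6 - (2 + 5*(-6) + 2*(-6))³))*2 = (46*(6 - (2 - 30 - 12)³))*2 = (46*(6 - 1*(-40)³))*2 = (46*(6 - 1*(-64000)))*2 = (46*(6 + 64000))*2 = (46*64006)*2 = 2944276*2 = 5888552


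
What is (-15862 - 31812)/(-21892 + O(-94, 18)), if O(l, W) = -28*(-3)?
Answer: 23837/10904 ≈ 2.1861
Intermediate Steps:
O(l, W) = 84
(-15862 - 31812)/(-21892 + O(-94, 18)) = (-15862 - 31812)/(-21892 + 84) = -47674/(-21808) = -47674*(-1/21808) = 23837/10904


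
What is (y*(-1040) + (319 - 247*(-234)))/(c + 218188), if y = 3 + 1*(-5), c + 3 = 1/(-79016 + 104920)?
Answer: 1559343088/5651864241 ≈ 0.27590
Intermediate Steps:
c = -77711/25904 (c = -3 + 1/(-79016 + 104920) = -3 + 1/25904 = -77711/25904 ≈ -3.0000)
y = -2 (y = 3 - 5 = -2)
(y*(-1040) + (319 - 247*(-234)))/(c + 218188) = (-2*(-1040) + (319 - 247*(-234)))/(-77711/25904 + 218188) = (2080 + (319 + 57798))/(5651864241/25904) = (2080 + 58117)*(25904/5651864241) = 60197*(25904/5651864241) = 1559343088/5651864241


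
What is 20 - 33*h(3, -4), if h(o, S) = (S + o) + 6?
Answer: -145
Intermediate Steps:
h(o, S) = 6 + S + o
20 - 33*h(3, -4) = 20 - 33*(6 - 4 + 3) = 20 - 33*5 = 20 - 165 = -145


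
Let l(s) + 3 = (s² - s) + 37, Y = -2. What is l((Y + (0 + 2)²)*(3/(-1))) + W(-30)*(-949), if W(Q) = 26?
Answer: -24598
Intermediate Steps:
l(s) = 34 + s² - s (l(s) = -3 + ((s² - s) + 37) = -3 + (37 + s² - s) = 34 + s² - s)
l((Y + (0 + 2)²)*(3/(-1))) + W(-30)*(-949) = (34 + ((-2 + (0 + 2)²)*(3/(-1)))² - (-2 + (0 + 2)²)*3/(-1)) + 26*(-949) = (34 + ((-2 + 2²)*(3*(-1)))² - (-2 + 2²)*3*(-1)) - 24674 = (34 + ((-2 + 4)*(-3))² - (-2 + 4)*(-3)) - 24674 = (34 + (2*(-3))² - 2*(-3)) - 24674 = (34 + (-6)² - 1*(-6)) - 24674 = (34 + 36 + 6) - 24674 = 76 - 24674 = -24598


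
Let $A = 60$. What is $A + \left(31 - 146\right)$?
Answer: $-55$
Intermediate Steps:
$A + \left(31 - 146\right) = 60 + \left(31 - 146\right) = 60 - 115 = -55$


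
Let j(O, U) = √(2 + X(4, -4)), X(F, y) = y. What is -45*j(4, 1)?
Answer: -45*I*√2 ≈ -63.64*I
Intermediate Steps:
j(O, U) = I*√2 (j(O, U) = √(2 - 4) = √(-2) = I*√2)
-45*j(4, 1) = -45*I*√2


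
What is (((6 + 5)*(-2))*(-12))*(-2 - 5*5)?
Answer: -7128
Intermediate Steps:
(((6 + 5)*(-2))*(-12))*(-2 - 5*5) = ((11*(-2))*(-12))*(-2 - 25) = -22*(-12)*(-27) = 264*(-27) = -7128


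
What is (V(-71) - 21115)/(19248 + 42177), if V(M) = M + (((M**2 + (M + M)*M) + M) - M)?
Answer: -2021/20475 ≈ -0.098706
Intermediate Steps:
V(M) = M + 3*M**2 (V(M) = M + (((M**2 + (2*M)*M) + M) - M) = M + (((M**2 + 2*M**2) + M) - M) = M + ((3*M**2 + M) - M) = M + ((M + 3*M**2) - M) = M + 3*M**2)
(V(-71) - 21115)/(19248 + 42177) = (-71*(1 + 3*(-71)) - 21115)/(19248 + 42177) = (-71*(1 - 213) - 21115)/61425 = (-71*(-212) - 21115)*(1/61425) = (15052 - 21115)*(1/61425) = -6063*1/61425 = -2021/20475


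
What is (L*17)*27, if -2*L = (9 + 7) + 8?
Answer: -5508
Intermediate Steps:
L = -12 (L = -((9 + 7) + 8)/2 = -(16 + 8)/2 = -½*24 = -12)
(L*17)*27 = -12*17*27 = -204*27 = -5508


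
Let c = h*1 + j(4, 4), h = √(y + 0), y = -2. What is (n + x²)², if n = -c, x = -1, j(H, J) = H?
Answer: (3 + I*√2)² ≈ 7.0 + 8.4853*I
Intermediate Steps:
h = I*√2 (h = √(-2 + 0) = √(-2) = I*√2 ≈ 1.4142*I)
c = 4 + I*√2 (c = (I*√2)*1 + 4 = I*√2 + 4 = 4 + I*√2 ≈ 4.0 + 1.4142*I)
n = -4 - I*√2 (n = -(4 + I*√2) = -4 - I*√2 ≈ -4.0 - 1.4142*I)
(n + x²)² = ((-4 - I*√2) + (-1)²)² = ((-4 - I*√2) + 1)² = (-3 - I*√2)²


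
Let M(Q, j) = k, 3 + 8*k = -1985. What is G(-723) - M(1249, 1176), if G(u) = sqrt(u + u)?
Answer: 497/2 + I*sqrt(1446) ≈ 248.5 + 38.026*I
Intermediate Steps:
k = -497/2 (k = -3/8 + (1/8)*(-1985) = -3/8 - 1985/8 = -497/2 ≈ -248.50)
M(Q, j) = -497/2
G(u) = sqrt(2)*sqrt(u) (G(u) = sqrt(2*u) = sqrt(2)*sqrt(u))
G(-723) - M(1249, 1176) = sqrt(2)*sqrt(-723) - 1*(-497/2) = sqrt(2)*(I*sqrt(723)) + 497/2 = I*sqrt(1446) + 497/2 = 497/2 + I*sqrt(1446)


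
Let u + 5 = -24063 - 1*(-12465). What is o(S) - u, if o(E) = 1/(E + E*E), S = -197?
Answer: 448015037/38612 ≈ 11603.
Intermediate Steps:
u = -11603 (u = -5 + (-24063 - 1*(-12465)) = -5 + (-24063 + 12465) = -5 - 11598 = -11603)
o(E) = 1/(E + E²)
o(S) - u = 1/((-197)*(1 - 197)) - 1*(-11603) = -1/197/(-196) + 11603 = -1/197*(-1/196) + 11603 = 1/38612 + 11603 = 448015037/38612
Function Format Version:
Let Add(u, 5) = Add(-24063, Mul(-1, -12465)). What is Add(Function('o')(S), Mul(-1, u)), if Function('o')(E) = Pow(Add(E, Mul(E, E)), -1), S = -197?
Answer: Rational(448015037, 38612) ≈ 11603.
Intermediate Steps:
u = -11603 (u = Add(-5, Add(-24063, Mul(-1, -12465))) = Add(-5, Add(-24063, 12465)) = Add(-5, -11598) = -11603)
Function('o')(E) = Pow(Add(E, Pow(E, 2)), -1)
Add(Function('o')(S), Mul(-1, u)) = Add(Mul(Pow(-197, -1), Pow(Add(1, -197), -1)), Mul(-1, -11603)) = Add(Mul(Rational(-1, 197), Pow(-196, -1)), 11603) = Add(Mul(Rational(-1, 197), Rational(-1, 196)), 11603) = Add(Rational(1, 38612), 11603) = Rational(448015037, 38612)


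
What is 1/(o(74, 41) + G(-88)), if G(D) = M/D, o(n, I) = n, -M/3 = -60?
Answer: 22/1583 ≈ 0.013898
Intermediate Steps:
M = 180 (M = -3*(-60) = 180)
G(D) = 180/D
1/(o(74, 41) + G(-88)) = 1/(74 + 180/(-88)) = 1/(74 + 180*(-1/88)) = 1/(74 - 45/22) = 1/(1583/22) = 22/1583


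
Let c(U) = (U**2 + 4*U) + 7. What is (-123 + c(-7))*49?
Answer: -4655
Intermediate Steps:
c(U) = 7 + U**2 + 4*U
(-123 + c(-7))*49 = (-123 + (7 + (-7)**2 + 4*(-7)))*49 = (-123 + (7 + 49 - 28))*49 = (-123 + 28)*49 = -95*49 = -4655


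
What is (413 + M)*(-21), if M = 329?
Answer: -15582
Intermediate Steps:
(413 + M)*(-21) = (413 + 329)*(-21) = 742*(-21) = -15582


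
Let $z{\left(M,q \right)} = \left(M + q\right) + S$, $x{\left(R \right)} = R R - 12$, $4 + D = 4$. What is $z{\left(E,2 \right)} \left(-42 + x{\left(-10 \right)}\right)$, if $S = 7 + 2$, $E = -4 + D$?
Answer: $322$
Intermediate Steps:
$D = 0$ ($D = -4 + 4 = 0$)
$x{\left(R \right)} = -12 + R^{2}$ ($x{\left(R \right)} = R^{2} - 12 = -12 + R^{2}$)
$E = -4$ ($E = -4 + 0 = -4$)
$S = 9$
$z{\left(M,q \right)} = 9 + M + q$ ($z{\left(M,q \right)} = \left(M + q\right) + 9 = 9 + M + q$)
$z{\left(E,2 \right)} \left(-42 + x{\left(-10 \right)}\right) = \left(9 - 4 + 2\right) \left(-42 - \left(12 - \left(-10\right)^{2}\right)\right) = 7 \left(-42 + \left(-12 + 100\right)\right) = 7 \left(-42 + 88\right) = 7 \cdot 46 = 322$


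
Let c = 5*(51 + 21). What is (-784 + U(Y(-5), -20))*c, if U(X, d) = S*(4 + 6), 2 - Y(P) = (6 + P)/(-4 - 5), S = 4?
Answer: -267840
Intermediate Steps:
Y(P) = 8/3 + P/9 (Y(P) = 2 - (6 + P)/(-4 - 5) = 2 - (6 + P)/(-9) = 2 - (6 + P)*(-1)/9 = 2 - (-2/3 - P/9) = 2 + (2/3 + P/9) = 8/3 + P/9)
U(X, d) = 40 (U(X, d) = 4*(4 + 6) = 4*10 = 40)
c = 360 (c = 5*72 = 360)
(-784 + U(Y(-5), -20))*c = (-784 + 40)*360 = -744*360 = -267840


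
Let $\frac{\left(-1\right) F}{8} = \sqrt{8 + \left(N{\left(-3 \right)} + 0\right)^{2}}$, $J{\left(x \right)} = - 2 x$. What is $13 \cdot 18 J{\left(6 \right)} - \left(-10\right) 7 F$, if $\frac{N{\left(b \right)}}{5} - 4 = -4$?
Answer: $-2808 - 1120 \sqrt{2} \approx -4391.9$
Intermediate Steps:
$N{\left(b \right)} = 0$ ($N{\left(b \right)} = 20 + 5 \left(-4\right) = 20 - 20 = 0$)
$F = - 16 \sqrt{2}$ ($F = - 8 \sqrt{8 + \left(0 + 0\right)^{2}} = - 8 \sqrt{8 + 0^{2}} = - 8 \sqrt{8 + 0} = - 8 \sqrt{8} = - 8 \cdot 2 \sqrt{2} = - 16 \sqrt{2} \approx -22.627$)
$13 \cdot 18 J{\left(6 \right)} - \left(-10\right) 7 F = 13 \cdot 18 \left(\left(-2\right) 6\right) - \left(-10\right) 7 \left(- 16 \sqrt{2}\right) = 234 \left(-12\right) - - 70 \left(- 16 \sqrt{2}\right) = -2808 - 1120 \sqrt{2}$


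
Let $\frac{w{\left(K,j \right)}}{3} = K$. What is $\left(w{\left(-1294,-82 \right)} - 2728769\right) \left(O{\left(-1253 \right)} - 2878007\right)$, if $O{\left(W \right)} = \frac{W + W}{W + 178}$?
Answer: $\frac{8454426011525369}{1075} \approx 7.8646 \cdot 10^{12}$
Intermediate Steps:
$w{\left(K,j \right)} = 3 K$
$O{\left(W \right)} = \frac{2 W}{178 + W}$
$\left(w{\left(-1294,-82 \right)} - 2728769\right) \left(O{\left(-1253 \right)} - 2878007\right) = \left(3 \left(-1294\right) - 2728769\right) \left(2 \left(-1253\right) \frac{1}{178 - 1253} - 2878007\right) = \left(-3882 - 2728769\right) \left(2 \left(-1253\right) \frac{1}{-1075} - 2878007\right) = - 2732651 \left(2 \left(-1253\right) \left(- \frac{1}{1075}\right) - 2878007\right) = - 2732651 \left(\frac{2506}{1075} - 2878007\right) = \left(-2732651\right) \left(- \frac{3093855019}{1075}\right) = \frac{8454426011525369}{1075}$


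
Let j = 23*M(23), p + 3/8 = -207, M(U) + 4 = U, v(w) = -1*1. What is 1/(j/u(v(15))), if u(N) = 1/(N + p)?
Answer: -8/728479 ≈ -1.0982e-5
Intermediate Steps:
v(w) = -1
M(U) = -4 + U
p = -1659/8 (p = -3/8 - 207 = -1659/8 ≈ -207.38)
u(N) = 1/(-1659/8 + N) (u(N) = 1/(N - 1659/8) = 1/(-1659/8 + N))
j = 437 (j = 23*(-4 + 23) = 23*19 = 437)
1/(j/u(v(15))) = 1/(437/((8/(-1659 + 8*(-1))))) = 1/(437/((8/(-1659 - 8)))) = 1/(437/((8/(-1667)))) = 1/(437/((8*(-1/1667)))) = 1/(437/(-8/1667)) = 1/(437*(-1667/8)) = 1/(-728479/8) = -8/728479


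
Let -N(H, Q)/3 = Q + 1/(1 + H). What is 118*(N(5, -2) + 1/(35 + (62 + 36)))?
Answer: 86435/133 ≈ 649.89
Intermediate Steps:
N(H, Q) = -3*Q - 3/(1 + H) (N(H, Q) = -3*(Q + 1/(1 + H)) = -3*Q - 3/(1 + H))
118*(N(5, -2) + 1/(35 + (62 + 36))) = 118*(3*(-1 - 1*(-2) - 1*5*(-2))/(1 + 5) + 1/(35 + (62 + 36))) = 118*(3*(-1 + 2 + 10)/6 + 1/(35 + 98)) = 118*(3*(⅙)*11 + 1/133) = 118*(11/2 + 1/133) = 118*(1465/266) = 86435/133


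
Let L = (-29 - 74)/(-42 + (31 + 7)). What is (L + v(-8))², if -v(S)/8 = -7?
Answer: 106929/16 ≈ 6683.1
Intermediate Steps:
v(S) = 56 (v(S) = -8*(-7) = 56)
L = 103/4 (L = -103/(-42 + 38) = -103/(-4) = -103*(-¼) = 103/4 ≈ 25.750)
(L + v(-8))² = (103/4 + 56)² = (327/4)² = 106929/16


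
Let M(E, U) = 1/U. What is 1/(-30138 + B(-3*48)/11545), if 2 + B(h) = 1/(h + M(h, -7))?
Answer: -2329781/70214940183 ≈ -3.3181e-5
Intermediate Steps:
B(h) = -2 + 1/(-⅐ + h) (B(h) = -2 + 1/(h + 1/(-7)) = -2 + 1/(h - ⅐) = -2 + 1/(-⅐ + h))
1/(-30138 + B(-3*48)/11545) = 1/(-30138 + ((9 - (-42)*48)/(-1 + 7*(-3*48)))/11545) = 1/(-30138 + ((9 - 14*(-144))/(-1 + 7*(-144)))*(1/11545)) = 1/(-30138 + ((9 + 2016)/(-1 - 1008))*(1/11545)) = 1/(-30138 + (2025/(-1009))*(1/11545)) = 1/(-30138 - 1/1009*2025*(1/11545)) = 1/(-30138 - 2025/1009*1/11545) = 1/(-30138 - 405/2329781) = 1/(-70214940183/2329781) = -2329781/70214940183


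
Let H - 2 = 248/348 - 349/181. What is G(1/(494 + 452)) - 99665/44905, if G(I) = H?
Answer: -202942658/141423807 ≈ -1.4350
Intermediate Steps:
H = 12353/15747 (H = 2 + (248/348 - 349/181) = 2 + (248*(1/348) - 349*1/181) = 2 + (62/87 - 349/181) = 2 - 19141/15747 = 12353/15747 ≈ 0.78447)
G(I) = 12353/15747
G(1/(494 + 452)) - 99665/44905 = 12353/15747 - 99665/44905 = 12353/15747 - 1*19933/8981 = 12353/15747 - 19933/8981 = -202942658/141423807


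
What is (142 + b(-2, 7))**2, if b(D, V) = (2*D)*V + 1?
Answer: 13225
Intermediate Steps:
b(D, V) = 1 + 2*D*V (b(D, V) = 2*D*V + 1 = 1 + 2*D*V)
(142 + b(-2, 7))**2 = (142 + (1 + 2*(-2)*7))**2 = (142 + (1 - 28))**2 = (142 - 27)**2 = 115**2 = 13225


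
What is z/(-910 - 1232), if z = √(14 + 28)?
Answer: -√42/2142 ≈ -0.0030256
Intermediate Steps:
z = √42 ≈ 6.4807
z/(-910 - 1232) = √42/(-910 - 1232) = √42/(-2142) = -√42/2142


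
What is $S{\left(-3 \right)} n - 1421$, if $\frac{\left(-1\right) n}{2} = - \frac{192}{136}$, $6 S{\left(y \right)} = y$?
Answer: $- \frac{24181}{17} \approx -1422.4$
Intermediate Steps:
$S{\left(y \right)} = \frac{y}{6}$
$n = \frac{48}{17}$ ($n = - 2 \left(- \frac{192}{136}\right) = - 2 \left(\left(-192\right) \frac{1}{136}\right) = \left(-2\right) \left(- \frac{24}{17}\right) = \frac{48}{17} \approx 2.8235$)
$S{\left(-3 \right)} n - 1421 = \frac{1}{6} \left(-3\right) \frac{48}{17} - 1421 = \left(- \frac{1}{2}\right) \frac{48}{17} - 1421 = - \frac{24}{17} - 1421 = - \frac{24181}{17}$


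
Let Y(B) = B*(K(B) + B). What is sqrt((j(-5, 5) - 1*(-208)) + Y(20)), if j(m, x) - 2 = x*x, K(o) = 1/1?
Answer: sqrt(655) ≈ 25.593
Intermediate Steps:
K(o) = 1
j(m, x) = 2 + x**2 (j(m, x) = 2 + x*x = 2 + x**2)
Y(B) = B*(1 + B)
sqrt((j(-5, 5) - 1*(-208)) + Y(20)) = sqrt(((2 + 5**2) - 1*(-208)) + 20*(1 + 20)) = sqrt(((2 + 25) + 208) + 20*21) = sqrt((27 + 208) + 420) = sqrt(235 + 420) = sqrt(655)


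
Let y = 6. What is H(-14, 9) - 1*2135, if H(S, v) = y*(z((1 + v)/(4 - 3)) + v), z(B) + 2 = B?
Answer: -2033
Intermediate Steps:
z(B) = -2 + B
H(S, v) = -6 + 12*v (H(S, v) = 6*((-2 + (1 + v)/(4 - 3)) + v) = 6*((-2 + (1 + v)/1) + v) = 6*((-2 + (1 + v)*1) + v) = 6*((-2 + (1 + v)) + v) = 6*((-1 + v) + v) = 6*(-1 + 2*v) = -6 + 12*v)
H(-14, 9) - 1*2135 = (-6 + 12*9) - 1*2135 = (-6 + 108) - 2135 = 102 - 2135 = -2033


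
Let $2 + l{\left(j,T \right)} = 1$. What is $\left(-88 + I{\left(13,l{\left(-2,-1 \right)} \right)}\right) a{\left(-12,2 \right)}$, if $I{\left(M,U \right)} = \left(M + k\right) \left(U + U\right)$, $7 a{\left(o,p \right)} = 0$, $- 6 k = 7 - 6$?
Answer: $0$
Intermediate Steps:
$k = - \frac{1}{6}$ ($k = - \frac{7 - 6}{6} = \left(- \frac{1}{6}\right) 1 = - \frac{1}{6} \approx -0.16667$)
$a{\left(o,p \right)} = 0$ ($a{\left(o,p \right)} = \frac{1}{7} \cdot 0 = 0$)
$l{\left(j,T \right)} = -1$ ($l{\left(j,T \right)} = -2 + 1 = -1$)
$I{\left(M,U \right)} = 2 U \left(- \frac{1}{6} + M\right)$ ($I{\left(M,U \right)} = \left(M - \frac{1}{6}\right) \left(U + U\right) = \left(- \frac{1}{6} + M\right) 2 U = 2 U \left(- \frac{1}{6} + M\right)$)
$\left(-88 + I{\left(13,l{\left(-2,-1 \right)} \right)}\right) a{\left(-12,2 \right)} = \left(-88 + \frac{1}{3} \left(-1\right) \left(-1 + 6 \cdot 13\right)\right) 0 = \left(-88 + \frac{1}{3} \left(-1\right) \left(-1 + 78\right)\right) 0 = \left(-88 + \frac{1}{3} \left(-1\right) 77\right) 0 = \left(-88 - \frac{77}{3}\right) 0 = \left(- \frac{341}{3}\right) 0 = 0$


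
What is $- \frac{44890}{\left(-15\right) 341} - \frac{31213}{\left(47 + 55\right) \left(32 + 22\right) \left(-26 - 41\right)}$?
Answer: $\frac{1115045369}{125841276} \approx 8.8607$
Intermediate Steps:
$- \frac{44890}{\left(-15\right) 341} - \frac{31213}{\left(47 + 55\right) \left(32 + 22\right) \left(-26 - 41\right)} = - \frac{44890}{-5115} - \frac{31213}{102 \cdot 54 \left(-67\right)} = \left(-44890\right) \left(- \frac{1}{5115}\right) - \frac{31213}{102 \left(-3618\right)} = \frac{8978}{1023} - \frac{31213}{-369036} = \frac{8978}{1023} - - \frac{31213}{369036} = \frac{8978}{1023} + \frac{31213}{369036} = \frac{1115045369}{125841276}$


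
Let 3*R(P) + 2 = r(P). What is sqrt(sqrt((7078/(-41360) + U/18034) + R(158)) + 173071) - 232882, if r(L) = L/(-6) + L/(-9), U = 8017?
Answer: -232882 + sqrt(3385104171637004991900 + 23308945*I*sqrt(10577995906239359070))/139853670 ≈ -2.3247e+5 + 0.0046584*I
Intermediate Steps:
r(L) = -5*L/18 (r(L) = L*(-1/6) + L*(-1/9) = -L/6 - L/9 = -5*L/18)
R(P) = -2/3 - 5*P/54 (R(P) = -2/3 + (-5*P/18)/3 = -2/3 - 5*P/54)
sqrt(sqrt((7078/(-41360) + U/18034) + R(158)) + 173071) - 232882 = sqrt(sqrt((7078/(-41360) + 8017/18034) + (-2/3 - 5/54*158)) + 173071) - 232882 = sqrt(sqrt((7078*(-1/41360) + 8017*(1/18034)) + (-2/3 - 395/27)) + 173071) - 232882 = sqrt(sqrt((-3539/20680 + 8017/18034) - 413/27) + 173071) - 232882 = sqrt(sqrt(50984617/186471560 - 413/27) + 173071) - 232882 = sqrt(sqrt(-75636169621/5034732120) + 173071) - 232882 = sqrt(I*sqrt(10577995906239359070)/839122020 + 173071) - 232882 = sqrt(173071 + I*sqrt(10577995906239359070)/839122020) - 232882 = -232882 + sqrt(173071 + I*sqrt(10577995906239359070)/839122020)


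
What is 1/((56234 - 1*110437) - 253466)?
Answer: -1/307669 ≈ -3.2502e-6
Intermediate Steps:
1/((56234 - 1*110437) - 253466) = 1/((56234 - 110437) - 253466) = 1/(-54203 - 253466) = 1/(-307669) = -1/307669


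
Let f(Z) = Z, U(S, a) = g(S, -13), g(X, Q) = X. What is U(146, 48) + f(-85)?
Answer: 61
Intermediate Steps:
U(S, a) = S
U(146, 48) + f(-85) = 146 - 85 = 61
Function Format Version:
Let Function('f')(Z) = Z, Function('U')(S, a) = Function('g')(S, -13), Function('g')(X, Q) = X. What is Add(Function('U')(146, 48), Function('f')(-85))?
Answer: 61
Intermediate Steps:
Function('U')(S, a) = S
Add(Function('U')(146, 48), Function('f')(-85)) = Add(146, -85) = 61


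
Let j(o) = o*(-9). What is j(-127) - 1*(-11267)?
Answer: 12410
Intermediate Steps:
j(o) = -9*o
j(-127) - 1*(-11267) = -9*(-127) - 1*(-11267) = 1143 + 11267 = 12410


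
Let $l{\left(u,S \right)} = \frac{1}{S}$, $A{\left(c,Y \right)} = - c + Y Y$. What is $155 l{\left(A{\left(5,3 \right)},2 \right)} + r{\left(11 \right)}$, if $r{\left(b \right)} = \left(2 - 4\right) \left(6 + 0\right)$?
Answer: $\frac{131}{2} \approx 65.5$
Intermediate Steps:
$A{\left(c,Y \right)} = Y^{2} - c$ ($A{\left(c,Y \right)} = - c + Y^{2} = Y^{2} - c$)
$r{\left(b \right)} = -12$ ($r{\left(b \right)} = \left(-2\right) 6 = -12$)
$155 l{\left(A{\left(5,3 \right)},2 \right)} + r{\left(11 \right)} = \frac{155}{2} - 12 = \frac{131}{2}$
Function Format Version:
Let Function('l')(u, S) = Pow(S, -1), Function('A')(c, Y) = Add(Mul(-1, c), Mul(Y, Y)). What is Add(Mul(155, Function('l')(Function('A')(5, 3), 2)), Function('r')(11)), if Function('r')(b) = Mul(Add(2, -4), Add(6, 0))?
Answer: Rational(131, 2) ≈ 65.500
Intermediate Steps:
Function('A')(c, Y) = Add(Pow(Y, 2), Mul(-1, c)) (Function('A')(c, Y) = Add(Mul(-1, c), Pow(Y, 2)) = Add(Pow(Y, 2), Mul(-1, c)))
Function('r')(b) = -12 (Function('r')(b) = Mul(-2, 6) = -12)
Add(Mul(155, Function('l')(Function('A')(5, 3), 2)), Function('r')(11)) = Add(Mul(155, Pow(2, -1)), -12) = Add(Mul(155, Rational(1, 2)), -12) = Add(Rational(155, 2), -12) = Rational(131, 2)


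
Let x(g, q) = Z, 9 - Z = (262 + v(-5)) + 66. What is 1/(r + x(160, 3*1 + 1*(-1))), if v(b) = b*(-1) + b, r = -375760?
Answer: -1/376079 ≈ -2.6590e-6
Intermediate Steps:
v(b) = 0 (v(b) = -b + b = 0)
Z = -319 (Z = 9 - ((262 + 0) + 66) = 9 - (262 + 66) = 9 - 1*328 = 9 - 328 = -319)
x(g, q) = -319
1/(r + x(160, 3*1 + 1*(-1))) = 1/(-375760 - 319) = 1/(-376079) = -1/376079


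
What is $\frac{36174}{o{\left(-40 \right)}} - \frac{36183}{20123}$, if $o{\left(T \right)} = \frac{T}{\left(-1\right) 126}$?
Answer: $\frac{22929414333}{201230} \approx 1.1395 \cdot 10^{5}$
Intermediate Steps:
$o{\left(T \right)} = - \frac{T}{126}$ ($o{\left(T \right)} = \frac{T}{-126} = T \left(- \frac{1}{126}\right) = - \frac{T}{126}$)
$\frac{36174}{o{\left(-40 \right)}} - \frac{36183}{20123} = \frac{36174}{\left(- \frac{1}{126}\right) \left(-40\right)} - \frac{36183}{20123} = \frac{36174}{\frac{20}{63}} - \frac{36183}{20123} = 36174 \cdot \frac{63}{20} - \frac{36183}{20123} = \frac{1139481}{10} - \frac{36183}{20123} = \frac{22929414333}{201230}$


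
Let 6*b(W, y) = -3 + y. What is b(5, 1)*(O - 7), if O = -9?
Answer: 16/3 ≈ 5.3333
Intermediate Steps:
b(W, y) = -½ + y/6 (b(W, y) = (-3 + y)/6 = -½ + y/6)
b(5, 1)*(O - 7) = (-½ + (⅙)*1)*(-9 - 7) = (-½ + ⅙)*(-16) = -⅓*(-16) = 16/3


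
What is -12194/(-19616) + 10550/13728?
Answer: 1462297/1051908 ≈ 1.3901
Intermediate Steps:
-12194/(-19616) + 10550/13728 = -12194*(-1/19616) + 10550*(1/13728) = 6097/9808 + 5275/6864 = 1462297/1051908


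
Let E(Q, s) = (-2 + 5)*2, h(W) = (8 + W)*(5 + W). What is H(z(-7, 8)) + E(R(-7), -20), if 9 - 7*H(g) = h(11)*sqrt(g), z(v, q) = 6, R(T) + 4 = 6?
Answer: 51/7 - 304*sqrt(6)/7 ≈ -99.092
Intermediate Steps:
R(T) = 2 (R(T) = -4 + 6 = 2)
h(W) = (5 + W)*(8 + W)
H(g) = 9/7 - 304*sqrt(g)/7 (H(g) = 9/7 - (40 + 11**2 + 13*11)*sqrt(g)/7 = 9/7 - (40 + 121 + 143)*sqrt(g)/7 = 9/7 - 304*sqrt(g)/7)
E(Q, s) = 6 (E(Q, s) = 3*2 = 6)
H(z(-7, 8)) + E(R(-7), -20) = (9/7 - 304*sqrt(6)/7) + 6 = 51/7 - 304*sqrt(6)/7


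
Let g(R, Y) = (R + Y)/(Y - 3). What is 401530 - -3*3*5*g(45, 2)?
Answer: 399415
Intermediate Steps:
g(R, Y) = (R + Y)/(-3 + Y)
401530 - -3*3*5*g(45, 2) = 401530 - -3*3*5*(45 + 2)/(-3 + 2) = 401530 - (-9*5)*47/(-1) = 401530 - (-45)*(-1*47) = 401530 - (-45)*(-47) = 401530 - 1*2115 = 401530 - 2115 = 399415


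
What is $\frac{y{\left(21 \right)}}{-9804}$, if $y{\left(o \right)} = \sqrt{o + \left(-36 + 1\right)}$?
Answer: $- \frac{i \sqrt{14}}{9804} \approx - 0.00038165 i$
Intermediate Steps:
$y{\left(o \right)} = \sqrt{-35 + o}$ ($y{\left(o \right)} = \sqrt{o - 35} = \sqrt{-35 + o}$)
$\frac{y{\left(21 \right)}}{-9804} = \frac{\sqrt{-35 + 21}}{-9804} = \sqrt{-14} \left(- \frac{1}{9804}\right) = i \sqrt{14} \left(- \frac{1}{9804}\right) = - \frac{i \sqrt{14}}{9804}$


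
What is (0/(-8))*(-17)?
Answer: 0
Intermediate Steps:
(0/(-8))*(-17) = (0*(-⅛))*(-17) = 0*(-17) = 0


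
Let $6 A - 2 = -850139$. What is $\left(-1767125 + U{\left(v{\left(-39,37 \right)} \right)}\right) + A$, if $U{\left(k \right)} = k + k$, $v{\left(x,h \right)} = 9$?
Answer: $- \frac{3817593}{2} \approx -1.9088 \cdot 10^{6}$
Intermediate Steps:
$U{\left(k \right)} = 2 k$
$A = - \frac{283379}{2}$ ($A = \frac{1}{3} + \frac{1}{6} \left(-850139\right) = \frac{1}{3} - \frac{850139}{6} = - \frac{283379}{2} \approx -1.4169 \cdot 10^{5}$)
$\left(-1767125 + U{\left(v{\left(-39,37 \right)} \right)}\right) + A = \left(-1767125 + 2 \cdot 9\right) - \frac{283379}{2} = \left(-1767125 + 18\right) - \frac{283379}{2} = -1767107 - \frac{283379}{2} = - \frac{3817593}{2}$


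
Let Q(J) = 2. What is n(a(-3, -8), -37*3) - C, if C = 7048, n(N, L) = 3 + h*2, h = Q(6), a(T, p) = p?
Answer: -7041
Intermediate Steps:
h = 2
n(N, L) = 7 (n(N, L) = 3 + 2*2 = 3 + 4 = 7)
n(a(-3, -8), -37*3) - C = 7 - 1*7048 = 7 - 7048 = -7041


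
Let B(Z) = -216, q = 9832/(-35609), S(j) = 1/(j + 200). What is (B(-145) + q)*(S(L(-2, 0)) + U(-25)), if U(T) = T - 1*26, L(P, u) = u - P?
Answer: 39665937088/3596509 ≈ 11029.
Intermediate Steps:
S(j) = 1/(200 + j)
q = -9832/35609 (q = 9832*(-1/35609) = -9832/35609 ≈ -0.27611)
U(T) = -26 + T (U(T) = T - 26 = -26 + T)
(B(-145) + q)*(S(L(-2, 0)) + U(-25)) = (-216 - 9832/35609)*(1/(200 + (0 - 1*(-2))) + (-26 - 25)) = -7701376*(1/(200 + (0 + 2)) - 51)/35609 = -7701376*(1/(200 + 2) - 51)/35609 = -7701376*(1/202 - 51)/35609 = -7701376/35609*(-10301/202) = 39665937088/3596509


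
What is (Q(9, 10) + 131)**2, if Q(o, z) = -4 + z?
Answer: 18769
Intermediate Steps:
(Q(9, 10) + 131)**2 = ((-4 + 10) + 131)**2 = (6 + 131)**2 = 137**2 = 18769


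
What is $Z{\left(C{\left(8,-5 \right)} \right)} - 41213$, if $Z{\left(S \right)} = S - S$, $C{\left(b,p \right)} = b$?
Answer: $-41213$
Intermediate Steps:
$Z{\left(S \right)} = 0$
$Z{\left(C{\left(8,-5 \right)} \right)} - 41213 = 0 - 41213 = -41213$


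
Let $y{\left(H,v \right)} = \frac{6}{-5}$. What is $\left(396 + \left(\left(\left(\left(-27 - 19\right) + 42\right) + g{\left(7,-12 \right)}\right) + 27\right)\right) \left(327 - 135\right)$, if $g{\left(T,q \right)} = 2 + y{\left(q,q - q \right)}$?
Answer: $\frac{403008}{5} \approx 80602.0$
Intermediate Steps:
$y{\left(H,v \right)} = - \frac{6}{5}$ ($y{\left(H,v \right)} = 6 \left(- \frac{1}{5}\right) = - \frac{6}{5}$)
$g{\left(T,q \right)} = \frac{4}{5}$ ($g{\left(T,q \right)} = 2 - \frac{6}{5} = \frac{4}{5}$)
$\left(396 + \left(\left(\left(\left(-27 - 19\right) + 42\right) + g{\left(7,-12 \right)}\right) + 27\right)\right) \left(327 - 135\right) = \left(396 + \left(\left(\left(\left(-27 - 19\right) + 42\right) + \frac{4}{5}\right) + 27\right)\right) \left(327 - 135\right) = \left(396 + \left(\left(\left(-46 + 42\right) + \frac{4}{5}\right) + 27\right)\right) 192 = \left(396 + \left(\left(-4 + \frac{4}{5}\right) + 27\right)\right) 192 = \left(396 + \left(- \frac{16}{5} + 27\right)\right) 192 = \left(396 + \frac{119}{5}\right) 192 = \frac{2099}{5} \cdot 192 = \frac{403008}{5}$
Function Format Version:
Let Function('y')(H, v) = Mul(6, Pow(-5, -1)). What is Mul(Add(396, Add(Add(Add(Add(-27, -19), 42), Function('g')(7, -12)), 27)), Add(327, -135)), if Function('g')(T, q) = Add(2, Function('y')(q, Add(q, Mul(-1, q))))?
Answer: Rational(403008, 5) ≈ 80602.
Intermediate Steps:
Function('y')(H, v) = Rational(-6, 5) (Function('y')(H, v) = Mul(6, Rational(-1, 5)) = Rational(-6, 5))
Function('g')(T, q) = Rational(4, 5) (Function('g')(T, q) = Add(2, Rational(-6, 5)) = Rational(4, 5))
Mul(Add(396, Add(Add(Add(Add(-27, -19), 42), Function('g')(7, -12)), 27)), Add(327, -135)) = Mul(Add(396, Add(Add(Add(Add(-27, -19), 42), Rational(4, 5)), 27)), Add(327, -135)) = Mul(Add(396, Add(Add(Add(-46, 42), Rational(4, 5)), 27)), 192) = Mul(Add(396, Add(Add(-4, Rational(4, 5)), 27)), 192) = Mul(Add(396, Add(Rational(-16, 5), 27)), 192) = Mul(Add(396, Rational(119, 5)), 192) = Mul(Rational(2099, 5), 192) = Rational(403008, 5)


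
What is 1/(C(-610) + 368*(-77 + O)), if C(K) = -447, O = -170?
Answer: -1/91343 ≈ -1.0948e-5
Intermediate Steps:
1/(C(-610) + 368*(-77 + O)) = 1/(-447 + 368*(-77 - 170)) = 1/(-447 + 368*(-247)) = 1/(-447 - 90896) = 1/(-91343) = -1/91343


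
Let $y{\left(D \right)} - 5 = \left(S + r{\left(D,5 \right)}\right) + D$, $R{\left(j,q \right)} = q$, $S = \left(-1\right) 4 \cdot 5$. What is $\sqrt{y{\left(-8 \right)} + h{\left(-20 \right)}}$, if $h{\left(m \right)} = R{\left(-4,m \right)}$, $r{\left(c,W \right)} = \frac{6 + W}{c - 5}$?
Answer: $\frac{i \sqrt{7410}}{13} \approx 6.6216 i$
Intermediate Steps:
$S = -20$ ($S = \left(-4\right) 5 = -20$)
$r{\left(c,W \right)} = \frac{6 + W}{-5 + c}$
$h{\left(m \right)} = m$
$y{\left(D \right)} = -15 + D + \frac{11}{-5 + D}$ ($y{\left(D \right)} = 5 - \left(20 - D - \frac{6 + 5}{-5 + D}\right) = 5 - \left(20 - D - \frac{1}{-5 + D} 11\right) = 5 - \left(20 - D - \frac{11}{-5 + D}\right) = 5 + \left(-20 + D + \frac{11}{-5 + D}\right) = -15 + D + \frac{11}{-5 + D}$)
$\sqrt{y{\left(-8 \right)} + h{\left(-20 \right)}} = \sqrt{\frac{11 + \left(-15 - 8\right) \left(-5 - 8\right)}{-5 - 8} - 20} = \sqrt{\frac{11 - -299}{-13} - 20} = \sqrt{- \frac{11 + 299}{13} - 20} = \sqrt{\left(- \frac{1}{13}\right) 310 - 20} = \sqrt{- \frac{310}{13} - 20} = \sqrt{- \frac{570}{13}} = \frac{i \sqrt{7410}}{13}$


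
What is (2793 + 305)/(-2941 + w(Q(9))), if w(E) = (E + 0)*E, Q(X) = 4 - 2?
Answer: -3098/2937 ≈ -1.0548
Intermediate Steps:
Q(X) = 2
w(E) = E² (w(E) = E*E = E²)
(2793 + 305)/(-2941 + w(Q(9))) = (2793 + 305)/(-2941 + 2²) = 3098/(-2941 + 4) = 3098/(-2937) = 3098*(-1/2937) = -3098/2937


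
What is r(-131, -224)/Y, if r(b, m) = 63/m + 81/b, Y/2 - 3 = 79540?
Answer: -3771/666888512 ≈ -5.6546e-6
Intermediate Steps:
Y = 159086 (Y = 6 + 2*79540 = 6 + 159080 = 159086)
r(-131, -224)/Y = (63/(-224) + 81/(-131))/159086 = (63*(-1/224) + 81*(-1/131))*(1/159086) = (-9/32 - 81/131)*(1/159086) = -3771/4192*1/159086 = -3771/666888512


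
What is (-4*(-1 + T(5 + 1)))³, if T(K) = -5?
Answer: 13824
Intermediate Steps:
(-4*(-1 + T(5 + 1)))³ = (-4*(-1 - 5))³ = (-4*(-6))³ = 24³ = 13824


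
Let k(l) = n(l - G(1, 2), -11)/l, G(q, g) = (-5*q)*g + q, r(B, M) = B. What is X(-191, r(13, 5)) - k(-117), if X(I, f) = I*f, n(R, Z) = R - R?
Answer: -2483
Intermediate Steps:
G(q, g) = q - 5*g*q (G(q, g) = -5*g*q + q = q - 5*g*q)
n(R, Z) = 0
k(l) = 0 (k(l) = 0/l = 0)
X(-191, r(13, 5)) - k(-117) = -191*13 - 1*0 = -2483 + 0 = -2483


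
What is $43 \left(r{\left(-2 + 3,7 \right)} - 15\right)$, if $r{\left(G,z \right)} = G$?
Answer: $-602$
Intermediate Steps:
$43 \left(r{\left(-2 + 3,7 \right)} - 15\right) = 43 \left(\left(-2 + 3\right) - 15\right) = 43 \left(1 - 15\right) = 43 \left(-14\right) = -602$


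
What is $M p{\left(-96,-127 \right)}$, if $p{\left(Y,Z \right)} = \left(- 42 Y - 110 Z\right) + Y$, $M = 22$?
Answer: $393932$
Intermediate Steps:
$p{\left(Y,Z \right)} = - 110 Z - 41 Y$ ($p{\left(Y,Z \right)} = \left(- 110 Z - 42 Y\right) + Y = - 110 Z - 41 Y$)
$M p{\left(-96,-127 \right)} = 22 \left(\left(-110\right) \left(-127\right) - -3936\right) = 22 \left(13970 + 3936\right) = 22 \cdot 17906 = 393932$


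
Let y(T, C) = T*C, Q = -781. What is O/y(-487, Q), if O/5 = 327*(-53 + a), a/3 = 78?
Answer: 295935/380347 ≈ 0.77807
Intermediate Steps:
a = 234 (a = 3*78 = 234)
O = 295935 (O = 5*(327*(-53 + 234)) = 5*(327*181) = 5*59187 = 295935)
y(T, C) = C*T
O/y(-487, Q) = 295935/((-781*(-487))) = 295935/380347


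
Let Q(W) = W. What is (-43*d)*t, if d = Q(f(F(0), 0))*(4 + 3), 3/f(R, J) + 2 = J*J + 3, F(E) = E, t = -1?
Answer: 903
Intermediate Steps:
f(R, J) = 3/(1 + J²) (f(R, J) = 3/(-2 + (J*J + 3)) = 3/(-2 + (J² + 3)) = 3/(-2 + (3 + J²)) = 3/(1 + J²))
d = 21 (d = (3/(1 + 0²))*(4 + 3) = (3/(1 + 0))*7 = (3/1)*7 = (3*1)*7 = 3*7 = 21)
(-43*d)*t = -43*21*(-1) = -903*(-1) = 903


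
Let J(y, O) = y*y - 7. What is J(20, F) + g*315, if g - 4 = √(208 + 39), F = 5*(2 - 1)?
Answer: 1653 + 315*√247 ≈ 6603.6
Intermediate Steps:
F = 5 (F = 5*1 = 5)
J(y, O) = -7 + y² (J(y, O) = y² - 7 = -7 + y²)
g = 4 + √247 (g = 4 + √(208 + 39) = 4 + √247 ≈ 19.716)
J(20, F) + g*315 = (-7 + 20²) + (4 + √247)*315 = (-7 + 400) + (1260 + 315*√247) = 393 + (1260 + 315*√247) = 1653 + 315*√247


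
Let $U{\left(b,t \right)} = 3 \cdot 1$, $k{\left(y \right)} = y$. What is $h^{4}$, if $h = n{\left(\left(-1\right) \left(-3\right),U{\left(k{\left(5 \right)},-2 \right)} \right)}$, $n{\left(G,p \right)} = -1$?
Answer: $1$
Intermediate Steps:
$U{\left(b,t \right)} = 3$
$h = -1$
$h^{4} = \left(-1\right)^{4} = 1$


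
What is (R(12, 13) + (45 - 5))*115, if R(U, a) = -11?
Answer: 3335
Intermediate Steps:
(R(12, 13) + (45 - 5))*115 = (-11 + (45 - 5))*115 = (-11 + 40)*115 = 29*115 = 3335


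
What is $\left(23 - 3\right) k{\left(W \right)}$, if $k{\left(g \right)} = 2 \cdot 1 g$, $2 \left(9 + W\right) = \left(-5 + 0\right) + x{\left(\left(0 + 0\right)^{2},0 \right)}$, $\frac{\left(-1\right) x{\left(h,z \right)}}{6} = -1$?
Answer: $-340$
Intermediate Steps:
$x{\left(h,z \right)} = 6$ ($x{\left(h,z \right)} = \left(-6\right) \left(-1\right) = 6$)
$W = - \frac{17}{2}$ ($W = -9 + \frac{\left(-5 + 0\right) + 6}{2} = -9 + \frac{-5 + 6}{2} = -9 + \frac{1}{2} \cdot 1 = -9 + \frac{1}{2} = - \frac{17}{2} \approx -8.5$)
$k{\left(g \right)} = 2 g$
$\left(23 - 3\right) k{\left(W \right)} = \left(23 - 3\right) 2 \left(- \frac{17}{2}\right) = 20 \left(-17\right) = -340$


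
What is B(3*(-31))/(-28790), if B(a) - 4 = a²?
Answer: -8653/28790 ≈ -0.30056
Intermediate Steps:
B(a) = 4 + a²
B(3*(-31))/(-28790) = (4 + (3*(-31))²)/(-28790) = (4 + (-93)²)*(-1/28790) = (4 + 8649)*(-1/28790) = 8653*(-1/28790) = -8653/28790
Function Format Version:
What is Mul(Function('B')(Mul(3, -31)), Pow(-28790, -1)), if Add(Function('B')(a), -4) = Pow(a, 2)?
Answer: Rational(-8653, 28790) ≈ -0.30056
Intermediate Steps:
Function('B')(a) = Add(4, Pow(a, 2))
Mul(Function('B')(Mul(3, -31)), Pow(-28790, -1)) = Mul(Add(4, Pow(Mul(3, -31), 2)), Pow(-28790, -1)) = Mul(Add(4, Pow(-93, 2)), Rational(-1, 28790)) = Mul(Add(4, 8649), Rational(-1, 28790)) = Mul(8653, Rational(-1, 28790)) = Rational(-8653, 28790)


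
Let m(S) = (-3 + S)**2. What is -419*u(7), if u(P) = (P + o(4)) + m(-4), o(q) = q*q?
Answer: -30168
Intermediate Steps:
o(q) = q**2
u(P) = 65 + P (u(P) = (P + 4**2) + (-3 - 4)**2 = (P + 16) + (-7)**2 = (16 + P) + 49 = 65 + P)
-419*u(7) = -419*(65 + 7) = -419*72 = -30168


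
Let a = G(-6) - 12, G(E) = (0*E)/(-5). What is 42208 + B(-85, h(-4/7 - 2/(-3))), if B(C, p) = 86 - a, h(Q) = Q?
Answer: 42306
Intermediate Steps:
G(E) = 0 (G(E) = 0*(-⅕) = 0)
a = -12 (a = 0 - 12 = -12)
B(C, p) = 98 (B(C, p) = 86 - 1*(-12) = 86 + 12 = 98)
42208 + B(-85, h(-4/7 - 2/(-3))) = 42208 + 98 = 42306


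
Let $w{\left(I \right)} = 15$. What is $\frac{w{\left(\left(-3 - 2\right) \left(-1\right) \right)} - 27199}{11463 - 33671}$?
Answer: $\frac{1699}{1388} \approx 1.2241$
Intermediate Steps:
$\frac{w{\left(\left(-3 - 2\right) \left(-1\right) \right)} - 27199}{11463 - 33671} = \frac{15 - 27199}{11463 - 33671} = - \frac{27184}{-22208} = \left(-27184\right) \left(- \frac{1}{22208}\right) = \frac{1699}{1388}$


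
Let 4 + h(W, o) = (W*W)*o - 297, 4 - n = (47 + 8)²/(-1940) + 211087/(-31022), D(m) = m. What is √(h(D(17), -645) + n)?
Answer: I*√1690489860518049401/3009134 ≈ 432.08*I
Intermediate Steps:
n = 74408105/6018268 (n = 4 - ((47 + 8)²/(-1940) + 211087/(-31022)) = 4 - (55²*(-1/1940) + 211087*(-1/31022)) = 4 - (3025*(-1/1940) - 211087/31022) = 4 - (-605/388 - 211087/31022) = 4 - 1*(-50335033/6018268) = 4 + 50335033/6018268 = 74408105/6018268 ≈ 12.364)
h(W, o) = -301 + o*W² (h(W, o) = -4 + ((W*W)*o - 297) = -4 + (W²*o - 297) = -4 + (o*W² - 297) = -4 + (-297 + o*W²) = -301 + o*W²)
√(h(D(17), -645) + n) = √((-301 - 645*17²) + 74408105/6018268) = √((-301 - 645*289) + 74408105/6018268) = √((-301 - 186405) + 74408105/6018268) = √(-186706 + 74408105/6018268) = √(-1123572337103/6018268) = I*√1690489860518049401/3009134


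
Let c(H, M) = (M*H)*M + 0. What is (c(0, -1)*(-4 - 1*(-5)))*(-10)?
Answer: 0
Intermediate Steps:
c(H, M) = H*M**2 (c(H, M) = (H*M)*M + 0 = H*M**2 + 0 = H*M**2)
(c(0, -1)*(-4 - 1*(-5)))*(-10) = ((0*(-1)**2)*(-4 - 1*(-5)))*(-10) = ((0*1)*(-4 + 5))*(-10) = (0*1)*(-10) = 0*(-10) = 0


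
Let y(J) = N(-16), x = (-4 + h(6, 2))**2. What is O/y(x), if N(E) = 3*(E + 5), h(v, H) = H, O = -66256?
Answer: 66256/33 ≈ 2007.8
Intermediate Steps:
N(E) = 15 + 3*E (N(E) = 3*(5 + E) = 15 + 3*E)
x = 4 (x = (-4 + 2)**2 = (-2)**2 = 4)
y(J) = -33 (y(J) = 15 + 3*(-16) = 15 - 48 = -33)
O/y(x) = -66256/(-33) = -66256*(-1/33) = 66256/33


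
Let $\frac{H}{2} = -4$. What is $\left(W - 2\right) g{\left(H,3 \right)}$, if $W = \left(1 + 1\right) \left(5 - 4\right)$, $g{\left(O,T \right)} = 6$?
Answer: $0$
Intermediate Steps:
$H = -8$ ($H = 2 \left(-4\right) = -8$)
$W = 2$ ($W = 2 \cdot 1 = 2$)
$\left(W - 2\right) g{\left(H,3 \right)} = \left(2 - 2\right) 6 = 0 \cdot 6 = 0$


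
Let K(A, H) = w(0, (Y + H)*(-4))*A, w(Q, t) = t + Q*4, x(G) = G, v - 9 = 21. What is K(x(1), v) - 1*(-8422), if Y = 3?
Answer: 8290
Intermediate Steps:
v = 30 (v = 9 + 21 = 30)
w(Q, t) = t + 4*Q
K(A, H) = A*(-12 - 4*H) (K(A, H) = ((3 + H)*(-4) + 4*0)*A = ((-12 - 4*H) + 0)*A = (-12 - 4*H)*A = A*(-12 - 4*H))
K(x(1), v) - 1*(-8422) = -4*1*(3 + 30) - 1*(-8422) = -4*1*33 + 8422 = -132 + 8422 = 8290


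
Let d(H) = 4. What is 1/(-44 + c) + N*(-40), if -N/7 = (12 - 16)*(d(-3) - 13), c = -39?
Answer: 836639/83 ≈ 10080.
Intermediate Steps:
N = -252 (N = -7*(12 - 16)*(4 - 13) = -(-28)*(-9) = -7*36 = -252)
1/(-44 + c) + N*(-40) = 1/(-44 - 39) - 252*(-40) = 1/(-83) + 10080 = -1/83 + 10080 = 836639/83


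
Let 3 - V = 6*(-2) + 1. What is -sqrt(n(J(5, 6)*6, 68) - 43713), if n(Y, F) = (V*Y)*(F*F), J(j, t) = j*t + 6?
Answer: -3*sqrt(1548807) ≈ -3733.5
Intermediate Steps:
J(j, t) = 6 + j*t
V = 14 (V = 3 - (6*(-2) + 1) = 3 - (-12 + 1) = 3 - 1*(-11) = 3 + 11 = 14)
n(Y, F) = 14*Y*F**2 (n(Y, F) = (14*Y)*(F*F) = (14*Y)*F**2 = 14*Y*F**2)
-sqrt(n(J(5, 6)*6, 68) - 43713) = -sqrt(14*((6 + 5*6)*6)*68**2 - 43713) = -sqrt(14*((6 + 30)*6)*4624 - 43713) = -sqrt(14*(36*6)*4624 - 43713) = -sqrt(14*216*4624 - 43713) = -sqrt(13982976 - 43713) = -sqrt(13939263) = -3*sqrt(1548807)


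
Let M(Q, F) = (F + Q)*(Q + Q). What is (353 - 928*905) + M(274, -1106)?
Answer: -1295423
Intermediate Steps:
M(Q, F) = 2*Q*(F + Q) (M(Q, F) = (F + Q)*(2*Q) = 2*Q*(F + Q))
(353 - 928*905) + M(274, -1106) = (353 - 928*905) + 2*274*(-1106 + 274) = (353 - 839840) + 2*274*(-832) = -839487 - 455936 = -1295423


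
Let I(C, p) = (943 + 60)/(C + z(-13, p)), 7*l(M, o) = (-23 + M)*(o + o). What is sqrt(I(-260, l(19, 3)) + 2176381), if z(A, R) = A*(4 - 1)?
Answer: 2*sqrt(48642584471)/299 ≈ 1475.3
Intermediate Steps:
z(A, R) = 3*A (z(A, R) = A*3 = 3*A)
l(M, o) = 2*o*(-23 + M)/7 (l(M, o) = ((-23 + M)*(o + o))/7 = ((-23 + M)*(2*o))/7 = (2*o*(-23 + M))/7 = 2*o*(-23 + M)/7)
I(C, p) = 1003/(-39 + C) (I(C, p) = (943 + 60)/(C + 3*(-13)) = 1003/(C - 39) = 1003/(-39 + C))
sqrt(I(-260, l(19, 3)) + 2176381) = sqrt(1003/(-39 - 260) + 2176381) = sqrt(1003/(-299) + 2176381) = sqrt(1003*(-1/299) + 2176381) = sqrt(-1003/299 + 2176381) = sqrt(650736916/299) = 2*sqrt(48642584471)/299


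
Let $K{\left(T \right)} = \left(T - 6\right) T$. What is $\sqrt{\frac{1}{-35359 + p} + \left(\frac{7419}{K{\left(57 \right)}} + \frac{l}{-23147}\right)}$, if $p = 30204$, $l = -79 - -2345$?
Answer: $\frac{2 \sqrt{8201879864801460565170}}{115623778665} \approx 1.5665$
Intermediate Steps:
$K{\left(T \right)} = T \left(-6 + T\right)$ ($K{\left(T \right)} = \left(-6 + T\right) T = T \left(-6 + T\right)$)
$l = 2266$ ($l = -79 + 2345 = 2266$)
$\sqrt{\frac{1}{-35359 + p} + \left(\frac{7419}{K{\left(57 \right)}} + \frac{l}{-23147}\right)} = \sqrt{\frac{1}{-35359 + 30204} + \left(\frac{7419}{57 \left(-6 + 57\right)} + \frac{2266}{-23147}\right)} = \sqrt{\frac{1}{-5155} + \left(\frac{7419}{57 \cdot 51} + 2266 \left(- \frac{1}{23147}\right)\right)} = \sqrt{- \frac{1}{5155} - \left(\frac{2266}{23147} - \frac{7419}{2907}\right)} = \sqrt{- \frac{1}{5155} + \left(7419 \cdot \frac{1}{2907} - \frac{2266}{23147}\right)} = \sqrt{- \frac{1}{5155} + \left(\frac{2473}{969} - \frac{2266}{23147}\right)} = \sqrt{- \frac{1}{5155} + \frac{55046777}{22429443}} = \sqrt{\frac{283743705992}{115623778665}} = \frac{2 \sqrt{8201879864801460565170}}{115623778665}$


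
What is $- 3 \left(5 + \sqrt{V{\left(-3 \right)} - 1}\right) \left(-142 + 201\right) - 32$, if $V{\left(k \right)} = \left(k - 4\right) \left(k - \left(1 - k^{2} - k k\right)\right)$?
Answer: $-917 - 531 i \sqrt{11} \approx -917.0 - 1761.1 i$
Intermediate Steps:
$V{\left(k \right)} = \left(-4 + k\right) \left(-1 + k + 2 k^{2}\right)$ ($V{\left(k \right)} = \left(-4 + k\right) \left(k + \left(\left(k^{2} + k^{2}\right) - 1\right)\right) = \left(-4 + k\right) \left(k + \left(2 k^{2} - 1\right)\right) = \left(-4 + k\right) \left(k + \left(-1 + 2 k^{2}\right)\right) = \left(-4 + k\right) \left(-1 + k + 2 k^{2}\right)$)
$- 3 \left(5 + \sqrt{V{\left(-3 \right)} - 1}\right) \left(-142 + 201\right) - 32 = - 3 \left(5 + \sqrt{\left(4 - 7 \left(-3\right)^{2} - -15 + 2 \left(-3\right)^{3}\right) - 1}\right) \left(-142 + 201\right) - 32 = - 3 \left(5 + \sqrt{\left(4 - 63 + 15 + 2 \left(-27\right)\right) - 1}\right) 59 - 32 = - 3 \left(5 + \sqrt{\left(4 - 63 + 15 - 54\right) - 1}\right) 59 - 32 = - 3 \left(5 + \sqrt{-98 - 1}\right) 59 - 32 = - 3 \left(5 + \sqrt{-99}\right) 59 - 32 = - 3 \left(5 + 3 i \sqrt{11}\right) 59 - 32 = \left(-15 - 9 i \sqrt{11}\right) 59 - 32 = \left(-885 - 531 i \sqrt{11}\right) - 32 = -917 - 531 i \sqrt{11}$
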